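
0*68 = 0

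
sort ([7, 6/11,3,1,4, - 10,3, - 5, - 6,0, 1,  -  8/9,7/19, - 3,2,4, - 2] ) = [ - 10, - 6, - 5, - 3, - 2, - 8/9,0,7/19,  6/11, 1,1,2, 3, 3, 4, 4,7 ] 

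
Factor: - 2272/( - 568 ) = 2^2 = 4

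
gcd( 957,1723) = 1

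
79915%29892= 20131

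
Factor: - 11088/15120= - 11/15 = - 3^ ( - 1)*5^( - 1)*11^1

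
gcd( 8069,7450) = 1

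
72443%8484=4571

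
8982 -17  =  8965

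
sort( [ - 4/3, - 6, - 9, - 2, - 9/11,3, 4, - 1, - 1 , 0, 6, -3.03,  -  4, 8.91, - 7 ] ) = [-9, - 7, - 6,  -  4, - 3.03,-2, - 4/3 , - 1, -1, - 9/11,0,3, 4,6, 8.91 ] 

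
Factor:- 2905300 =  - 2^2*5^2*17^1*1709^1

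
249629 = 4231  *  59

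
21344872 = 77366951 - 56022079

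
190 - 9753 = -9563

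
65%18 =11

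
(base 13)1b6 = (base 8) 476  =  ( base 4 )10332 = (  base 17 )11C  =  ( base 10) 318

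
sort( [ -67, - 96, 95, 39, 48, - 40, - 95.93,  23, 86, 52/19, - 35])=[-96, - 95.93, - 67,-40 , - 35,  52/19, 23,39,48, 86, 95]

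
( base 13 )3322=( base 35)5sl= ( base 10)7126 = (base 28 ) 92E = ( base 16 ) 1BD6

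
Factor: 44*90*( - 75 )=-2^3 *3^3 * 5^3*11^1 = -297000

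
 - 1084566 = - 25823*42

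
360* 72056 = 25940160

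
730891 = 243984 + 486907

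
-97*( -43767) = 4245399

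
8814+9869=18683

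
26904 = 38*708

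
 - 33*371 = -12243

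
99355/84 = 99355/84 = 1182.80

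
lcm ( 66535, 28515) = 199605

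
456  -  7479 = - 7023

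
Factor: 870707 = 43^1*20249^1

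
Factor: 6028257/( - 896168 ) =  - 2^( - 3)*3^1*7^( - 1 )*13^( - 1 )*1031^1 * 1231^( - 1 )*1949^1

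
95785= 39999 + 55786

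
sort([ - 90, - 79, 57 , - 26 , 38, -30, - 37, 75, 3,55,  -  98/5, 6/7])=[ - 90, - 79 , - 37, - 30 ,-26,  -  98/5 , 6/7,3, 38,  55, 57, 75]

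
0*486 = 0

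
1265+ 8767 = 10032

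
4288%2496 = 1792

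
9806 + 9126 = 18932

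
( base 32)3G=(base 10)112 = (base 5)422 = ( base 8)160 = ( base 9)134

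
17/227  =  17/227 = 0.07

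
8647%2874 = 25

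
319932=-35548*(  -  9 )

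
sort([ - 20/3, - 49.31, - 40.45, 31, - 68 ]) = [ - 68, - 49.31 , - 40.45, - 20/3, 31] 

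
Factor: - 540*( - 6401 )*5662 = 2^3*3^3*5^1*19^1*37^1*149^1 * 173^1 = 19570929480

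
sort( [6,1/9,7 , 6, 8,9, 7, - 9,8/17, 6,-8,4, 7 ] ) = [ - 9, - 8, 1/9,8/17 , 4, 6,6,6, 7, 7, 7, 8,  9 ] 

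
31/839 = 31/839  =  0.04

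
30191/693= 4313/99 = 43.57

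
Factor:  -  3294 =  - 2^1*3^3*61^1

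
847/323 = 2 + 201/323 = 2.62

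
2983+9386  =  12369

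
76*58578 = 4451928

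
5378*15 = 80670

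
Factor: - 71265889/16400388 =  - 2^(  -  2) * 3^(-1)*331^( - 1)*1171^1*4129^ ( - 1 )*60859^1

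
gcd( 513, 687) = 3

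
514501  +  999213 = 1513714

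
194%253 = 194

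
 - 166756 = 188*( -887)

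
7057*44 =310508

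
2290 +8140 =10430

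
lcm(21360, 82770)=662160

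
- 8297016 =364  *( - 22794)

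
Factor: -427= - 7^1*61^1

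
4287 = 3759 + 528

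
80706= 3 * 26902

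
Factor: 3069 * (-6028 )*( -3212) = 59421781584 = 2^4*3^2*11^3*31^1 * 73^1*137^1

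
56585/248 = 228+41/248 = 228.17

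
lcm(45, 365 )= 3285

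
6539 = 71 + 6468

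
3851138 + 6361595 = 10212733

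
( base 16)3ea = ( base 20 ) 2A2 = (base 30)13c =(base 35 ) SM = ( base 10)1002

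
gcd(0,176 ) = 176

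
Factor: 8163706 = 2^1*17^1*240109^1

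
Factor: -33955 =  - 5^1*6791^1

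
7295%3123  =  1049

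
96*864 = 82944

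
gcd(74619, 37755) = 9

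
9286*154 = 1430044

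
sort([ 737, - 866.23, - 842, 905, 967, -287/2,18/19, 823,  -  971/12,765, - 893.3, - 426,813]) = [ - 893.3,-866.23, - 842, - 426, - 287/2, - 971/12, 18/19, 737, 765,  813, 823 , 905, 967]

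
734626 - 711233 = 23393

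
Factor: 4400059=17^1*258827^1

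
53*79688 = 4223464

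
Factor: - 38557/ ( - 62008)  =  2^( - 3)*23^( - 1)*337^(- 1 ) * 38557^1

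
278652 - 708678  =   - 430026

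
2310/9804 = 385/1634= 0.24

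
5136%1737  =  1662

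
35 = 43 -8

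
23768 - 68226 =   -  44458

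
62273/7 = 8896  +  1/7 = 8896.14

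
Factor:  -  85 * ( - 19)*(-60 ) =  - 2^2 * 3^1 * 5^2*17^1*19^1 = - 96900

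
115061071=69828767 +45232304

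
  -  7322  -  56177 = -63499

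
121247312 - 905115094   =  -783867782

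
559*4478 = 2503202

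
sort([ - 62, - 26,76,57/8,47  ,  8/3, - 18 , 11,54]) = [ - 62 , - 26,  -  18, 8/3,57/8,11, 47, 54,76]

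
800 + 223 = 1023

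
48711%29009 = 19702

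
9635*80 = 770800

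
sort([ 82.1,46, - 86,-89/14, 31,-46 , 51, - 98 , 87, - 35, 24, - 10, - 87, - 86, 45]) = [ - 98, - 87, - 86, - 86, - 46,  -  35, - 10, - 89/14,24, 31, 45, 46,51, 82.1, 87]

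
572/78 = 7 + 1/3 = 7.33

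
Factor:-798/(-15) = 2^1*5^( - 1)*7^1*19^1 = 266/5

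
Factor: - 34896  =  -2^4*3^1*727^1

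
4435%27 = 7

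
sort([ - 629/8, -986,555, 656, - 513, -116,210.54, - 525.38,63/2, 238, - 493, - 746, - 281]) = [ - 986, - 746, - 525.38 , - 513 , - 493 , - 281,-116,-629/8, 63/2,210.54,238 , 555,656]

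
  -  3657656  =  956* ( - 3826) 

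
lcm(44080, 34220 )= 2600720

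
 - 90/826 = -1+ 368/413 = - 0.11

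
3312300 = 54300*61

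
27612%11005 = 5602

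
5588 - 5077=511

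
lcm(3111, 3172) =161772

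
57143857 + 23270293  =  80414150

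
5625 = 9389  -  3764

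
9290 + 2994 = 12284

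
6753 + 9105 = 15858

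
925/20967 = 925/20967 = 0.04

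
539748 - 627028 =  - 87280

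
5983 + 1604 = 7587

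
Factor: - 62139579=  -  3^1 * 20713193^1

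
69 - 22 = 47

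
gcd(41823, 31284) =9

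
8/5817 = 8/5817 = 0.00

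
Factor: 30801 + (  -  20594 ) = 10207 = 59^1*173^1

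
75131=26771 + 48360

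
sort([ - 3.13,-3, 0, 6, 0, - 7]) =[ - 7, - 3.13 ,-3, 0, 0,6]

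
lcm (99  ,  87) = 2871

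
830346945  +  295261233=1125608178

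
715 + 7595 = 8310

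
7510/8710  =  751/871=0.86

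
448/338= 1+55/169 = 1.33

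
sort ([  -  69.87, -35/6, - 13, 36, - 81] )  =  [ - 81, - 69.87, - 13  , - 35/6,36 ]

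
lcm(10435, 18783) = 93915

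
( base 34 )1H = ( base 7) 102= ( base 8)63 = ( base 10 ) 51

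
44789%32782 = 12007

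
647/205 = 3 + 32/205 = 3.16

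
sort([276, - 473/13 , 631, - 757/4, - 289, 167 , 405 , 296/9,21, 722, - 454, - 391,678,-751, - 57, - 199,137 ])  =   [ - 751, -454, - 391, - 289, -199, - 757/4, - 57, -473/13,21, 296/9,137,167,276, 405, 631,678,722]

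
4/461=4/461 = 0.01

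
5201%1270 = 121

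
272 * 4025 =1094800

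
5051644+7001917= 12053561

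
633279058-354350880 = 278928178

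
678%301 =76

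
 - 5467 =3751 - 9218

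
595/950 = 119/190 = 0.63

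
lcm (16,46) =368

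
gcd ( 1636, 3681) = 409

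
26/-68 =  - 13/34 = - 0.38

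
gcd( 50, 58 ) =2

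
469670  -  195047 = 274623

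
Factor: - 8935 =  - 5^1 * 1787^1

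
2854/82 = 34 + 33/41 = 34.80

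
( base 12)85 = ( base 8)145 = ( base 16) 65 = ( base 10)101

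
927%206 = 103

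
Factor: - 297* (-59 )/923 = 17523/923 = 3^3*11^1*13^( - 1)*59^1*71^( - 1) 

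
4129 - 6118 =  - 1989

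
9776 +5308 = 15084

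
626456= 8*78307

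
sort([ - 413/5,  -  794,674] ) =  [ - 794, - 413/5, 674]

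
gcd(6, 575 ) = 1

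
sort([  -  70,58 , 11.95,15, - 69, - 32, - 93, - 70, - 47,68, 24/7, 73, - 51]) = [ - 93, - 70, - 70, - 69, - 51, - 47 , - 32,24/7, 11.95,15,58, 68, 73] 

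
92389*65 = 6005285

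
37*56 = 2072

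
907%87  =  37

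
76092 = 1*76092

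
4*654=2616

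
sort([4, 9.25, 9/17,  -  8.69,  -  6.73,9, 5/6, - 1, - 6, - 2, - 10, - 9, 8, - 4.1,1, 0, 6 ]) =[- 10, - 9, - 8.69, - 6.73, - 6, - 4.1, - 2, - 1, 0,9/17, 5/6,1, 4,6,  8, 9,  9.25]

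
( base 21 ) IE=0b110001000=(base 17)161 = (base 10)392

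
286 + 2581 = 2867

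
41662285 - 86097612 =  - 44435327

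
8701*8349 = 72644649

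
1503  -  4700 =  - 3197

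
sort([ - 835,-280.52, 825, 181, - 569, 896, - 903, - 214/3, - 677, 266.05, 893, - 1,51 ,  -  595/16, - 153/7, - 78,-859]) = [ - 903, - 859 , - 835, - 677, - 569,-280.52, - 78 , - 214/3, - 595/16, - 153/7, - 1 , 51, 181, 266.05, 825, 893,896 ] 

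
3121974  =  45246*69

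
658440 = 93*7080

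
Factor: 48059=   11^1*17^1*257^1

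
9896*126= 1246896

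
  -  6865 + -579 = -7444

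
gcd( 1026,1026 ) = 1026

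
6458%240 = 218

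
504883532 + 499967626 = 1004851158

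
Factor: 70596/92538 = 2^1* 37^1*97^( - 1) = 74/97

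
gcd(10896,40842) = 6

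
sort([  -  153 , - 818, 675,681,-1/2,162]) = [-818, - 153,-1/2,162 , 675,681 ] 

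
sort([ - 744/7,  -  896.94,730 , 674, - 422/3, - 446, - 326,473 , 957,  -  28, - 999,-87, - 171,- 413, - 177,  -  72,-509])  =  [ - 999, - 896.94, - 509, - 446, - 413, - 326, - 177, - 171,-422/3, - 744/7,-87, - 72, - 28, 473,  674, 730,957]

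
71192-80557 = - 9365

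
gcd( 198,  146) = 2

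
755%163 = 103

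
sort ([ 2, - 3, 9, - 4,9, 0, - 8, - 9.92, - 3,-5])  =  [ - 9.92, - 8 , - 5, - 4,-3 , - 3,  0, 2, 9,9]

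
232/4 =58= 58.00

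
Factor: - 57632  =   - 2^5*1801^1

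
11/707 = 11/707= 0.02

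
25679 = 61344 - 35665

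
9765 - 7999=1766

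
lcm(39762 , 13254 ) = 39762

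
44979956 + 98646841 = 143626797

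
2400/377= 6+138/377 = 6.37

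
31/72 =31/72= 0.43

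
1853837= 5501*337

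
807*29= 23403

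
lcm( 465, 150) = 4650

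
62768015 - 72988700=-10220685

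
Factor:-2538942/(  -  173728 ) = 2^( - 4)*3^1* 7^1 * 89^(- 1 )  *  991^1 = 20811/1424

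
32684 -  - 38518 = 71202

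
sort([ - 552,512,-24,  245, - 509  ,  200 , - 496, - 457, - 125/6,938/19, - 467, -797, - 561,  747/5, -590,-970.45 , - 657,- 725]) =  [ - 970.45 , - 797, - 725, - 657,- 590,-561, - 552, -509, - 496 , - 467, - 457, - 24 , - 125/6, 938/19, 747/5, 200, 245 , 512 ] 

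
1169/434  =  2+43/62 = 2.69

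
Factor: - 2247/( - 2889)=7/9= 3^( - 2) * 7^1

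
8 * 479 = 3832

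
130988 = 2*65494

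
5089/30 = 5089/30 = 169.63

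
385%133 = 119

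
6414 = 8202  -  1788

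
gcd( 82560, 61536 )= 96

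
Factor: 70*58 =2^2*5^1*7^1* 29^1 =4060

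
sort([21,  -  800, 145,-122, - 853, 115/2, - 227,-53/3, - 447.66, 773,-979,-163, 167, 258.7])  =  [ - 979 , - 853, - 800, - 447.66, - 227 ,  -  163,  -  122, - 53/3,21,115/2,145, 167,258.7 , 773]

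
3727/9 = 414 + 1/9 =414.11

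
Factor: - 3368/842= - 4 = - 2^2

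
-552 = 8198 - 8750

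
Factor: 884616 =2^3*3^1*29^1 *31^1*41^1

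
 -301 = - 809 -  -  508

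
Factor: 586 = 2^1*293^1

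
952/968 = 119/121 =0.98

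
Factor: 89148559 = 101^1*882659^1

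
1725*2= 3450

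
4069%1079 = 832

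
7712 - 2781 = 4931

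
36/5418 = 2/301  =  0.01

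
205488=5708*36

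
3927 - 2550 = 1377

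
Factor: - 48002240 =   -  2^6 *5^1*11^1*13^1*1049^1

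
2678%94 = 46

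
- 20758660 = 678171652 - 698930312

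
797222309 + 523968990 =1321191299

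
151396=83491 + 67905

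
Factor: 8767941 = 3^1*7^1 *13^1*32117^1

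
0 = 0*44322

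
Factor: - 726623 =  - 726623^1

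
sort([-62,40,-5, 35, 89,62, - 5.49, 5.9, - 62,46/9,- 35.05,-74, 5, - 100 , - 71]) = [ - 100, - 74, - 71, - 62, - 62, - 35.05,-5.49, - 5, 5, 46/9,5.9,35,40,62,89]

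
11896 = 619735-607839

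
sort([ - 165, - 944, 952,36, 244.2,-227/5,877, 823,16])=[-944,-165, - 227/5,16,  36,  244.2,823,877, 952 ]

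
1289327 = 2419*533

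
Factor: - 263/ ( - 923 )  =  13^( - 1)* 71^( - 1)*263^1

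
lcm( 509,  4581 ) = 4581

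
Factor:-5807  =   - 5807^1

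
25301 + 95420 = 120721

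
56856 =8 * 7107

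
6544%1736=1336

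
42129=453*93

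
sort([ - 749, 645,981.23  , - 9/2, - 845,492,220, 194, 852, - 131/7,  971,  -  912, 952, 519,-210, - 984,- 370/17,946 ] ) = [ - 984, - 912, - 845, - 749, -210, - 370/17, - 131/7, - 9/2,194,220,492, 519,  645,852, 946 , 952, 971, 981.23]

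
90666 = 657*138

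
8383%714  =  529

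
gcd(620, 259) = 1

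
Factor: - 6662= - 2^1 *3331^1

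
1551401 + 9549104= 11100505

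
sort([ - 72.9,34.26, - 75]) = [  -  75,-72.9,34.26]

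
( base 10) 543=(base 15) 263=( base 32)gv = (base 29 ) il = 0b1000011111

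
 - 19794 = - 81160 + 61366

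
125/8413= 125/8413= 0.01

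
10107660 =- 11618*( - 870)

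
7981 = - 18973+26954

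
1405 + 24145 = 25550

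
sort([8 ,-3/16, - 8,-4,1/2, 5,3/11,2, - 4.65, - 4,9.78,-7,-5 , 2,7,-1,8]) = [ - 8, - 7,-5, - 4.65,-4, - 4, - 1 , - 3/16, 3/11, 1/2,2,  2,5,7,8, 8, 9.78]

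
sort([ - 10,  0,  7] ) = [ - 10, 0,  7]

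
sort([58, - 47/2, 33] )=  [-47/2 , 33, 58] 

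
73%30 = 13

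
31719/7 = 31719/7 = 4531.29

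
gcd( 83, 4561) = 1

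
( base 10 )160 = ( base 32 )50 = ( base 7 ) 316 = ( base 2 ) 10100000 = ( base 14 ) b6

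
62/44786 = 31/22393 = 0.00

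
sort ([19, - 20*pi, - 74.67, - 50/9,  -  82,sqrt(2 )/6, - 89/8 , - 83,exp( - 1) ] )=[-83, - 82, - 74.67, - 20*pi, - 89/8,  -  50/9, sqrt( 2) /6,exp(- 1 ), 19 ] 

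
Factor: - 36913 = - 36913^1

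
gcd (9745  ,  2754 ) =1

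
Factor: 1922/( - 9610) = -5^( - 1) = -1/5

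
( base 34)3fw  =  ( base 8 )7652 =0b111110101010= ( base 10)4010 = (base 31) 45b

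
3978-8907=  - 4929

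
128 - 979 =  - 851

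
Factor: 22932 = 2^2*3^2*7^2* 13^1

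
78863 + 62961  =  141824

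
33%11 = 0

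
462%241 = 221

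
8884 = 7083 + 1801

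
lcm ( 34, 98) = 1666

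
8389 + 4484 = 12873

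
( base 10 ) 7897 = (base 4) 1323121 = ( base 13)3796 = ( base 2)1111011011001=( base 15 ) 2517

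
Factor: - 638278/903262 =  - 319139/451631 = - 71^( - 1)*337^1*947^1*6361^ ( - 1 )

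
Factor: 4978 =2^1*19^1*131^1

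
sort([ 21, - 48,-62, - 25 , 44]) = [-62,  -  48 ,-25,21,44] 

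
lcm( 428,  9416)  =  9416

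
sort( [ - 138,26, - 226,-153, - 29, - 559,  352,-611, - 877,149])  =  [ - 877, - 611, - 559,- 226, - 153,-138  ,  -  29,26, 149,352]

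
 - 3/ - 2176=3/2176=0.00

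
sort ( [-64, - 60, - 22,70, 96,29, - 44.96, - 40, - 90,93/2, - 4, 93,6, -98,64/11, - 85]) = [ - 98,-90,- 85, - 64,-60, - 44.96,-40, - 22, -4,64/11,6, 29,93/2,70, 93,96 ]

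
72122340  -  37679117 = 34443223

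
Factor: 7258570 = 2^1*5^1*11^1*19^1*23^1  *151^1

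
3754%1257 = 1240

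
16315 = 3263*5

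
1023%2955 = 1023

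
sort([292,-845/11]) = [ - 845/11,292]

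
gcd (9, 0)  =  9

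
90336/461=195 + 441/461 = 195.96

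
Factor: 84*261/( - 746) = -2^1*3^3*7^1*29^1  *  373^(  -  1 ) = -10962/373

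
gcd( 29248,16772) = 4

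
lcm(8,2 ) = 8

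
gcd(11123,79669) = 1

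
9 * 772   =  6948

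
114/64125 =2/1125 = 0.00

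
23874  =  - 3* ( - 7958)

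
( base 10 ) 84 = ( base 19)48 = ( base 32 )2k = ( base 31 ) 2M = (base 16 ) 54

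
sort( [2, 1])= [ 1,2]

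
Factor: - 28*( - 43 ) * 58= 2^3*7^1*29^1*43^1 =69832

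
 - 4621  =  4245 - 8866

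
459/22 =20 + 19/22 = 20.86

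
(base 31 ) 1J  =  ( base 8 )62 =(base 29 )1l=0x32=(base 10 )50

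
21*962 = 20202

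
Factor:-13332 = - 2^2*3^1* 11^1*101^1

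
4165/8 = 520 + 5/8 = 520.62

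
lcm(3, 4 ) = 12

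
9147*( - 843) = - 7710921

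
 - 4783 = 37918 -42701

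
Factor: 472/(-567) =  - 2^3*3^(  -  4) *7^( - 1)*59^1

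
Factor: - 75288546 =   -  2^1  *3^2*17^2 * 41^1 * 353^1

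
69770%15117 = 9302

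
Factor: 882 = 2^1*3^2*7^2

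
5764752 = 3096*1862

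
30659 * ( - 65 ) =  -1992835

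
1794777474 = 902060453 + 892717021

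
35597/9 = 35597/9 = 3955.22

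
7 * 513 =3591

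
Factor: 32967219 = 3^1*53^1*207341^1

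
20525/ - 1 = - 20525/1 = - 20525.00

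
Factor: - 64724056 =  - 2^3 *29^1*227^1 * 1229^1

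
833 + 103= 936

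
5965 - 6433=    - 468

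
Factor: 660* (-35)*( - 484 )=2^4*3^1*5^2 * 7^1 *11^3 = 11180400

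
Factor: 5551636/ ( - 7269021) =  - 2^2 * 3^ (-4 )*43^( - 1)*457^1 *2087^(-1 )  *3037^1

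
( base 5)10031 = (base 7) 1604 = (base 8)1201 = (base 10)641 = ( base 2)1010000001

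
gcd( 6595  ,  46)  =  1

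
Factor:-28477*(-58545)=3^2*5^1*1301^1*28477^1 = 1667185965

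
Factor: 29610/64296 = 35/76 =2^ (-2 )*5^1*7^1*19^( - 1)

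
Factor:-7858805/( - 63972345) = 3^( - 1) * 1571761^1*4264823^( - 1 ) = 1571761/12794469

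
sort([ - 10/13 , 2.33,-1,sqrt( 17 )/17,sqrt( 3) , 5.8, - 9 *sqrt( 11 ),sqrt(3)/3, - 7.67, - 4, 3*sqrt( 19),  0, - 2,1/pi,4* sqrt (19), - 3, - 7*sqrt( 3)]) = [  -  9*sqrt( 11) , - 7*sqrt ( 3 ), - 7.67, - 4 , - 3  , - 2,- 1, - 10/13, 0,sqrt(17)/17,1/pi,sqrt( 3)/3, sqrt( 3), 2.33,  5.8,3 * sqrt ( 19), 4 * sqrt(19 )] 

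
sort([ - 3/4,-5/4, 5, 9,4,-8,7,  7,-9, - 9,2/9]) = [  -  9, - 9, -8,  -  5/4 ,  -  3/4,  2/9,4,5,7,7 , 9 ]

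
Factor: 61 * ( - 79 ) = - 61^1*79^1= - 4819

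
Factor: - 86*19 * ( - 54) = 2^2*3^3*19^1*43^1 = 88236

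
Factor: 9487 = 53^1 * 179^1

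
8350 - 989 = 7361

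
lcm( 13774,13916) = 1349852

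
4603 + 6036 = 10639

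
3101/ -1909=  - 3101/1909 = - 1.62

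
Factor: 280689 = 3^1*93563^1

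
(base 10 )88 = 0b1011000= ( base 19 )4c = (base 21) 44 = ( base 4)1120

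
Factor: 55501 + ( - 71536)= - 16035 = - 3^1* 5^1*1069^1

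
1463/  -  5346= - 133/486 = - 0.27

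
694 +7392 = 8086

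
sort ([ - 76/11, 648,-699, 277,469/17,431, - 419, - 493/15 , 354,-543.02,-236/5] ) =[ - 699, - 543.02,  -  419,-236/5,-493/15, - 76/11,469/17,277,354,431,648]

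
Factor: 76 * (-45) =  - 3420 = - 2^2*3^2*5^1* 19^1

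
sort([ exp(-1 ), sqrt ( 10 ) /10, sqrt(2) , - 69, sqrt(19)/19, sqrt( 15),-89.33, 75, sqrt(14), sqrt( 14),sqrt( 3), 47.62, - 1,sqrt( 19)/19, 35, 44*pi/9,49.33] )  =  [ - 89.33,  -  69,-1,sqrt( 19) /19,  sqrt( 19) /19, sqrt(10)/10, exp ( - 1),  sqrt(2 ), sqrt( 3),sqrt( 14),sqrt( 14),sqrt( 15 ),44*pi/9, 35,47.62,  49.33,75 ] 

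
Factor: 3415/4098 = 2^( - 1)*3^(-1)*5^1 =5/6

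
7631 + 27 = 7658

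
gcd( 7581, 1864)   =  1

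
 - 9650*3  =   - 28950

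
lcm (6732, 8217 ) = 558756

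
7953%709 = 154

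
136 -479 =-343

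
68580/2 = 34290 = 34290.00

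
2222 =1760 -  - 462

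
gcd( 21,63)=21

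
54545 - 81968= - 27423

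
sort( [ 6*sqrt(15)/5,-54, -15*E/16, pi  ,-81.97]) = [ - 81.97, - 54, - 15*E/16, pi,6*sqrt(  15)/5] 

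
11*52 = 572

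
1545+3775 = 5320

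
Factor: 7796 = 2^2* 1949^1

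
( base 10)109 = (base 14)7b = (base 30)3J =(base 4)1231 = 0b1101101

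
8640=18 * 480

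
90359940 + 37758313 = 128118253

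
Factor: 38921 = 38921^1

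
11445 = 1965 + 9480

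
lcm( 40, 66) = 1320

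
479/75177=479/75177=0.01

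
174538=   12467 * 14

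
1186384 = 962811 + 223573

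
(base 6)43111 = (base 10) 5875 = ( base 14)21d9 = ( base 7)23062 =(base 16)16F3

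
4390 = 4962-572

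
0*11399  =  0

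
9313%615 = 88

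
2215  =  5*443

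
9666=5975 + 3691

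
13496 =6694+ 6802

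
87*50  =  4350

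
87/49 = 1 + 38/49 = 1.78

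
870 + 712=1582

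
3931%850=531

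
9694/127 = 9694/127 = 76.33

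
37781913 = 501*75413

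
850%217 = 199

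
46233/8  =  46233/8 = 5779.12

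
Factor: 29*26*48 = 36192 = 2^5 * 3^1*13^1*29^1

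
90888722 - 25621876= 65266846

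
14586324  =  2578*5658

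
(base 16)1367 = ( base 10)4967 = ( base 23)98m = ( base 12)2a5b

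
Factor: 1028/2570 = 2^1*5^(  -  1) = 2/5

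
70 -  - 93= 163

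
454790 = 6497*70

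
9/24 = 3/8  =  0.38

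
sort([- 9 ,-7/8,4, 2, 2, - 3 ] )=[ - 9, - 3, - 7/8,2,  2, 4 ]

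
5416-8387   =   - 2971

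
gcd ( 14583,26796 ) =3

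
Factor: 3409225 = 5^2*31^1*53^1 * 83^1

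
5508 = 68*81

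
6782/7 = 6782/7 = 968.86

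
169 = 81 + 88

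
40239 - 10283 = 29956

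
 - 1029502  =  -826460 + -203042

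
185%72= 41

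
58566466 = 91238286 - 32671820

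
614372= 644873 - 30501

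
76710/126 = 608 + 17/21= 608.81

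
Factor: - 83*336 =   -  2^4*3^1*7^1 * 83^1 = - 27888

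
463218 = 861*538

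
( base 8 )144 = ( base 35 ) 2u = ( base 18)5a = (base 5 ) 400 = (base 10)100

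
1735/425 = 4 + 7/85 = 4.08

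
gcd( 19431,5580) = 9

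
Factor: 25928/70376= 7^1*19^ ( - 1) = 7/19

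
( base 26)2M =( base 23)35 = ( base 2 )1001010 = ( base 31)2c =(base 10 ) 74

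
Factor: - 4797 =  - 3^2*13^1 * 41^1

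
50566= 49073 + 1493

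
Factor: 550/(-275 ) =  - 2^1=-2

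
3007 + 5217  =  8224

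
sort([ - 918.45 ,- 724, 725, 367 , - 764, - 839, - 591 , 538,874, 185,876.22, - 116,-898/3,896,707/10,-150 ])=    [-918.45, - 839, - 764, - 724, - 591, - 898/3, - 150 , - 116,707/10, 185, 367, 538,725,874, 876.22,896 ]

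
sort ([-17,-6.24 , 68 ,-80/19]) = [ - 17, - 6.24, - 80/19 , 68 ] 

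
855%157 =70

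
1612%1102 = 510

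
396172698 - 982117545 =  - 585944847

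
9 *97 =873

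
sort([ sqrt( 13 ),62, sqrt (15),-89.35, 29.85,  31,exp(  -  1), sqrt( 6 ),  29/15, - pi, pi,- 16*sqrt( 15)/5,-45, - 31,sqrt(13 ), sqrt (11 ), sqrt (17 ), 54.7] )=[-89.35, - 45,-31 , - 16 * sqrt( 15) /5 , - pi,  exp (-1 ), 29/15, sqrt( 6 ), pi, sqrt( 11), sqrt( 13 ),sqrt( 13), sqrt(15 ), sqrt(17 ),29.85, 31,  54.7, 62] 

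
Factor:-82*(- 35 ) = 2^1*5^1*7^1*41^1= 2870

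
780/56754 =130/9459 = 0.01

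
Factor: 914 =2^1 * 457^1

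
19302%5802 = 1896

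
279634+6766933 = 7046567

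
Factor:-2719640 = - 2^3 * 5^1*7^1  *  11^1*883^1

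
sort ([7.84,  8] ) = [ 7.84,8] 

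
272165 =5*54433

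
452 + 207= 659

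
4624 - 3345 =1279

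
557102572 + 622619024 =1179721596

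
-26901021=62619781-89520802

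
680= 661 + 19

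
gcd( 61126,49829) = 13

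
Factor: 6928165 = 5^1*419^1 * 3307^1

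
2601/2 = 1300 + 1/2 = 1300.50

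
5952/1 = 5952 = 5952.00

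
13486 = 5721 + 7765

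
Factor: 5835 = 3^1*5^1 * 389^1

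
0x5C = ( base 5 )332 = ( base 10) 92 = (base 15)62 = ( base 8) 134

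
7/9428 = 7/9428 = 0.00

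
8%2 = 0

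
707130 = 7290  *97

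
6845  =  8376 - 1531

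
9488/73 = 9488/73 =129.97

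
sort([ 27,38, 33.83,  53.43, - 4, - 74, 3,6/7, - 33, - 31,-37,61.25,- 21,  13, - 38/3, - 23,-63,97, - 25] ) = [ - 74, -63, - 37 , - 33, - 31, - 25, - 23, - 21, - 38/3, - 4,6/7,  3, 13, 27,33.83, 38, 53.43,  61.25, 97]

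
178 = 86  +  92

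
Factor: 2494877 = 7^1*11^1*32401^1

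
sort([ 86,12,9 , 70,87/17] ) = [ 87/17,9,  12, 70, 86]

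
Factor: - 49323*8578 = - 2^1*3^1 * 41^1*401^1*4289^1=- 423092694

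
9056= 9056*1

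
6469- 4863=1606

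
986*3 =2958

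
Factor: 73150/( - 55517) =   -  950/721 = - 2^1*5^2*7^( - 1)*19^1* 103^( - 1)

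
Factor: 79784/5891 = 2^3*43^(-1)*137^( - 1) * 9973^1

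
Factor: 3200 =2^7*5^2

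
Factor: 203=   7^1 * 29^1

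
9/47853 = 1/5317 = 0.00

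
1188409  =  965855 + 222554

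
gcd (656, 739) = 1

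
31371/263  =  31371/263 = 119.28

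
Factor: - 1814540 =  - 2^2*5^1*7^1*13^1*997^1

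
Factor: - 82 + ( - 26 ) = -2^2*3^3 = - 108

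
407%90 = 47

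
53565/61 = 53565/61=878.11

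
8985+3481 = 12466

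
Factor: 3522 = 2^1 * 3^1*587^1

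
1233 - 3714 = - 2481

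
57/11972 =57/11972  =  0.00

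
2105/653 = 2105/653 = 3.22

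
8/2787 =8/2787 = 0.00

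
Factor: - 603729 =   -  3^2*7^2*37^2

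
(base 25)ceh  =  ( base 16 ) 1EBB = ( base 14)2c1d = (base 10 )7867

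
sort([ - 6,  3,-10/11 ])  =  [ - 6, - 10/11, 3] 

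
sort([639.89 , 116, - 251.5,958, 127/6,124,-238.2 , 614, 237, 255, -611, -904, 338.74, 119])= [ - 904, -611, - 251.5, - 238.2,127/6, 116, 119, 124, 237, 255, 338.74, 614,639.89, 958 ] 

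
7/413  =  1/59 =0.02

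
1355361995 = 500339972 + 855022023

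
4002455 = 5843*685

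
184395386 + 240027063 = 424422449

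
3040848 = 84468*36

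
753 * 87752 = 66077256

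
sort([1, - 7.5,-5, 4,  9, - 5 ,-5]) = [ - 7.5 , - 5, - 5, - 5, 1,  4,9]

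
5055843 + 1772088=6827931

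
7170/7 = 7170/7=1024.29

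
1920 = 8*240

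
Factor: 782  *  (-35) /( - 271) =2^1 * 5^1*7^1*17^1*23^1*271^( - 1) = 27370/271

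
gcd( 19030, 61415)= 865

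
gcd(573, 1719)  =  573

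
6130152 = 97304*63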